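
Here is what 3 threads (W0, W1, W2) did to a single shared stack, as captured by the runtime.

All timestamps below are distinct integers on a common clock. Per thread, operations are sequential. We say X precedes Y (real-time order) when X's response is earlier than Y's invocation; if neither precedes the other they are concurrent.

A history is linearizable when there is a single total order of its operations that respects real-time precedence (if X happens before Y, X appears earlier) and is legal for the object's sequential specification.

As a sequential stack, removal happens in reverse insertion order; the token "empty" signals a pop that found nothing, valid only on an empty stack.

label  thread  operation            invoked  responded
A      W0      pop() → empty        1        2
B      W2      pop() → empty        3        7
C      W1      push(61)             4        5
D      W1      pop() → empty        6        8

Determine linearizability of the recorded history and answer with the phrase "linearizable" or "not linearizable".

not linearizable

through event 7 a valid linearization exists; event 8 (D responding at time 8) ends that
every one of the 3 real-time-consistent orders over 4 completed stack ops fails the sequential spec
sample order A, B, C, D stalls at step 4 — D pop() → empty has no legal effect
sample order A, C, B, D stalls at step 3 — B pop() → empty has no legal effect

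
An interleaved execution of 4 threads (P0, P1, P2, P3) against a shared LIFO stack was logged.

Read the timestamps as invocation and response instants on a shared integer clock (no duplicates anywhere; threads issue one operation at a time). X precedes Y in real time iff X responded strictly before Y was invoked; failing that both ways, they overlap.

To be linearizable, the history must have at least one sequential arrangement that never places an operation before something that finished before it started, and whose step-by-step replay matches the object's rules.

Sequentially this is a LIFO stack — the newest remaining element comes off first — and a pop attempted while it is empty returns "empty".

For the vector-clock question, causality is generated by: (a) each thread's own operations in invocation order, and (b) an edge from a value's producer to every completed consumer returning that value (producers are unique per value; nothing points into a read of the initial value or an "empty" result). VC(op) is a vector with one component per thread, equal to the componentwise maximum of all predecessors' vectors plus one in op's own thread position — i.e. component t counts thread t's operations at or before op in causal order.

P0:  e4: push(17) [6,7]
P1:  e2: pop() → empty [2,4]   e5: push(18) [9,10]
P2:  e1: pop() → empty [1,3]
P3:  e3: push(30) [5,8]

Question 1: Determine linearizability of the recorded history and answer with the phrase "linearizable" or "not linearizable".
linearizable

a witness: e1, e2, e3, e4, e5
step 1: e1 pop() → empty — stack <>
step 2: e2 pop() → empty — stack <>
step 3: e3 push(30) — stack <30>
step 4: e4 push(17) — stack <30,17>
step 5: e5 push(18) — stack <30,17,18>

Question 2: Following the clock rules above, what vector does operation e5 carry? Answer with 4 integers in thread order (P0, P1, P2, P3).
(0, 2, 0, 0)

invoked at 5, e3 has no predecessors; its own P3 bump gives (0, 0, 0, 1)
invoked at 1, e1 has no predecessors; its own P2 bump gives (0, 0, 1, 0)
invoked at 2, e2 has no predecessors; its own P1 bump gives (0, 1, 0, 0)
invoked at 6, e4 has no predecessors; its own P0 bump gives (1, 0, 0, 0)
invoked at 9, e5 merges VC(e2)=(0, 1, 0, 0) and bumps P1's slot → (0, 2, 0, 0)
target: VC(e5) = (0, 2, 0, 0)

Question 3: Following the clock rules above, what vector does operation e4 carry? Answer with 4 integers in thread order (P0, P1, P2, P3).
(1, 0, 0, 0)

no predecessors for e3 (invoked 5): P3 increments from zero → (0, 0, 0, 1)
no predecessors for e1 (invoked 1): P2 increments from zero → (0, 0, 1, 0)
no predecessors for e2 (invoked 2): P1 increments from zero → (0, 1, 0, 0)
no predecessors for e4 (invoked 6): P0 increments from zero → (1, 0, 0, 0)
merge at e5 (invoked 9): VC(e2)=(0, 1, 0, 0), own-thread bump on P1 → (0, 2, 0, 0)
target: VC(e4) = (1, 0, 0, 0)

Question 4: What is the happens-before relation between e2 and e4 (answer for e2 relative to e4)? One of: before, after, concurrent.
before

e2 spans [2,4], e4 spans [6,7]
resp(e2)=4 < inv(e4)=6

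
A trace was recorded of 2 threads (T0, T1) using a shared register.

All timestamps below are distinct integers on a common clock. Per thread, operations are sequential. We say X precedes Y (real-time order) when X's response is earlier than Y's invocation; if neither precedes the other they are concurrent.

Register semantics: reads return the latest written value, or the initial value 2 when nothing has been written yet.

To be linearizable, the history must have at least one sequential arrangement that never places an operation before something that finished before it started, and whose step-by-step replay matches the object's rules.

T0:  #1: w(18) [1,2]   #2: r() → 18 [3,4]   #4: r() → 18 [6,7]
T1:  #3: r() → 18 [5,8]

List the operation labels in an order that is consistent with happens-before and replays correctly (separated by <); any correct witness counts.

step 1: #1 w(18) — value 18
step 2: #2 r() → 18 — value 18
step 3: #3 r() → 18 — value 18
step 4: #4 r() → 18 — value 18

#1 < #2 < #3 < #4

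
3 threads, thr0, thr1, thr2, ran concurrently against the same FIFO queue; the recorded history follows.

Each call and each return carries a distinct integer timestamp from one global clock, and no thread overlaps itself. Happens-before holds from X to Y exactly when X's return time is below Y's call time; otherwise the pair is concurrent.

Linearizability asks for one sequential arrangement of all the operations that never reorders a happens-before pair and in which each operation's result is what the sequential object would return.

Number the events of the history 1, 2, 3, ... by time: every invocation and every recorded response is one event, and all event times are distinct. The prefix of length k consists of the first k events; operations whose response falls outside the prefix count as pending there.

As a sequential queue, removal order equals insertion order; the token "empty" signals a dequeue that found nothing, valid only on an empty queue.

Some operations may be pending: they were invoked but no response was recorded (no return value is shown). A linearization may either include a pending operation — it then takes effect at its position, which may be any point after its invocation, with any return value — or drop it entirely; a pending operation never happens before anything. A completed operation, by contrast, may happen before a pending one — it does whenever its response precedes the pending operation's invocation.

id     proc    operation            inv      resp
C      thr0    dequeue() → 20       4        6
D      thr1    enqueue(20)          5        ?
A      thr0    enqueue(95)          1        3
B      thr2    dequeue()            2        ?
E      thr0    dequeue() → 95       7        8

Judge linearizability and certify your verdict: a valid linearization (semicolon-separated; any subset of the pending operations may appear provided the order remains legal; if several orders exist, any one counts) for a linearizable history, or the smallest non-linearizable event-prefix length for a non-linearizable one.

events 1..7 are fine; event 8 — the response of E at time 8 — makes the prefix non-linearizable
a single order respects real time; the 3 completed FIFO queue operations fail replay along it
including or dropping the 2 pending operations (B, D) in any combination fails
sample order A, C, E (pending dropped) stalls at step 2 — C dequeue() → 20 has no legal effect

not linearizable — minimal violating prefix: 8 events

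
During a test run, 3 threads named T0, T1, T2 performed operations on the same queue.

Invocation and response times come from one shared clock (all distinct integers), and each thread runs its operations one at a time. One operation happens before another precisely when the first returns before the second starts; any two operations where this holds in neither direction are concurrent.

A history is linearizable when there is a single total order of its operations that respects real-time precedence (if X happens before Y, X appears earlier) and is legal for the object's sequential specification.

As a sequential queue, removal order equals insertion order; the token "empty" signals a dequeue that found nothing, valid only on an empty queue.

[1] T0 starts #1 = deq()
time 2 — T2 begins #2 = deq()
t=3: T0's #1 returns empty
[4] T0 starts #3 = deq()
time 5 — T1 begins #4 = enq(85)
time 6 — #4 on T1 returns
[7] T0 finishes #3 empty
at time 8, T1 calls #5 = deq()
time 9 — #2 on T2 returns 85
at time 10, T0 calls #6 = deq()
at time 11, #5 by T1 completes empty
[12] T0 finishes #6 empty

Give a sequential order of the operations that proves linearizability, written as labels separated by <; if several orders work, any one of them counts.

step 1: #1 deq() → empty — queue <>
step 2: #3 deq() → empty — queue <>
step 3: #4 enq(85) — queue <85>
step 4: #2 deq() → 85 — queue <>
step 5: #5 deq() → empty — queue <>
step 6: #6 deq() → empty — queue <>

#1 < #3 < #4 < #2 < #5 < #6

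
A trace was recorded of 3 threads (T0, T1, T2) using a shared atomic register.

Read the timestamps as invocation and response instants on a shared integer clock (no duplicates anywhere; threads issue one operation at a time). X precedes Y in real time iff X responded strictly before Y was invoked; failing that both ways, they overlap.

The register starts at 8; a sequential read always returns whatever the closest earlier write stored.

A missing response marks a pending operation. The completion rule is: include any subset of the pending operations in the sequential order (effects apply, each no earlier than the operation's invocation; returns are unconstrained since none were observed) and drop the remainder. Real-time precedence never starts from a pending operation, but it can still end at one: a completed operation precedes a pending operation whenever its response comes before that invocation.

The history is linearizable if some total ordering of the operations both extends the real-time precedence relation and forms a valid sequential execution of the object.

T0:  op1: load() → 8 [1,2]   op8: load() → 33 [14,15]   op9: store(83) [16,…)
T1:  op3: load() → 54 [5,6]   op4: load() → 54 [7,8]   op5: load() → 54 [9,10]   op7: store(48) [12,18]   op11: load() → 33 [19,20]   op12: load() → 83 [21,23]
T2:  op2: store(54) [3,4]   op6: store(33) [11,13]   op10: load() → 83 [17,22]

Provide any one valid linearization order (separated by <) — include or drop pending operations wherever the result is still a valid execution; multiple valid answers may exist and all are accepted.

op1 < op2 < op3 < op4 < op5 < op7 < op6 < op8 < op11 < op9 < op10 < op12

step 1: op1 load() → 8 — value 8
step 2: op2 store(54) — value 54
step 3: op3 load() → 54 — value 54
step 4: op4 load() → 54 — value 54
step 5: op5 load() → 54 — value 54
step 6: op7 store(48) — value 48
step 7: op6 store(33) — value 33
step 8: op8 load() → 33 — value 33
step 9: op11 load() → 33 — value 33
step 10: op9 store(83) (pending, included) — value 83
step 11: op10 load() → 83 — value 83
step 12: op12 load() → 83 — value 83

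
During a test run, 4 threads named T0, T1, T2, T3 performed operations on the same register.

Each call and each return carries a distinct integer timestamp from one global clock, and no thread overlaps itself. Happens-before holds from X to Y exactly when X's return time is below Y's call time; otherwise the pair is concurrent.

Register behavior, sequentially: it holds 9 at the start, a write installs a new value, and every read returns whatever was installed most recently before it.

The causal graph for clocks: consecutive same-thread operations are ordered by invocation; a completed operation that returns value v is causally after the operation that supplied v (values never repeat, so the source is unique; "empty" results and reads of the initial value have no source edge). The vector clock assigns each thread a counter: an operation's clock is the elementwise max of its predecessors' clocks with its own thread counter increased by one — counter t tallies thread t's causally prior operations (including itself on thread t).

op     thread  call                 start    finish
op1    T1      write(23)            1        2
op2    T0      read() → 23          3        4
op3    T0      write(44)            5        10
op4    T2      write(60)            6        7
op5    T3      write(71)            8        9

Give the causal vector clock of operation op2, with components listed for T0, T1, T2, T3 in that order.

invoked at 8, op5 has no predecessors; its own T3 bump gives (0, 0, 0, 1)
invoked at 6, op4 has no predecessors; its own T2 bump gives (0, 0, 1, 0)
invoked at 1, op1 has no predecessors; its own T1 bump gives (0, 1, 0, 0)
invoked at 3, op2 merges VC(op1)=(0, 1, 0, 0) and bumps T0's slot → (1, 1, 0, 0)
invoked at 5, op3 merges VC(op2)=(1, 1, 0, 0) and bumps T0's slot → (2, 1, 0, 0)
target: VC(op2) = (1, 1, 0, 0)

(1, 1, 0, 0)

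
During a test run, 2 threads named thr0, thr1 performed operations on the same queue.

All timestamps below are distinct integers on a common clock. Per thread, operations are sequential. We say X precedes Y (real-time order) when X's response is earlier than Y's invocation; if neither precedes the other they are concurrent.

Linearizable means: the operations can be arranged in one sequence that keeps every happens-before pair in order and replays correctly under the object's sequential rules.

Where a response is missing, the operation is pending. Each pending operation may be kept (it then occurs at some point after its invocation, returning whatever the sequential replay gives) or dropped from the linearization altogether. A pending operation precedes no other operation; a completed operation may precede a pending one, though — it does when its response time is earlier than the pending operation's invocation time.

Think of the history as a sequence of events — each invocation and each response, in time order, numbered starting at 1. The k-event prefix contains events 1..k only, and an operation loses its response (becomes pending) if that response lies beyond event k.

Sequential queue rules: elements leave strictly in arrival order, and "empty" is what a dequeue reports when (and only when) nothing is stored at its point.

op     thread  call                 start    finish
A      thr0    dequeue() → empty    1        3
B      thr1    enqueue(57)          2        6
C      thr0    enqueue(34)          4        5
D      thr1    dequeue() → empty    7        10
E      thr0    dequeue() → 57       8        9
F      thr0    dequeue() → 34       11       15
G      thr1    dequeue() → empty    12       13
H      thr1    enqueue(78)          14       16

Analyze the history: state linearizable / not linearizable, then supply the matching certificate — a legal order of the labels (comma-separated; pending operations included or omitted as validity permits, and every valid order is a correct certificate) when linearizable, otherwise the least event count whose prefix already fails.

not linearizable — minimal violating prefix: 10 events

events 1..9 are fine; event 10 — the response of D at time 10 — makes the prefix non-linearizable
all 6 real-time-respecting orders fail — 5 completed queue operations, no legal replay
for example A, B, C, D, E fails at step 4: D dequeue() → empty is not legal there
for example A, B, C, E, D fails at step 5: D dequeue() → empty is not legal there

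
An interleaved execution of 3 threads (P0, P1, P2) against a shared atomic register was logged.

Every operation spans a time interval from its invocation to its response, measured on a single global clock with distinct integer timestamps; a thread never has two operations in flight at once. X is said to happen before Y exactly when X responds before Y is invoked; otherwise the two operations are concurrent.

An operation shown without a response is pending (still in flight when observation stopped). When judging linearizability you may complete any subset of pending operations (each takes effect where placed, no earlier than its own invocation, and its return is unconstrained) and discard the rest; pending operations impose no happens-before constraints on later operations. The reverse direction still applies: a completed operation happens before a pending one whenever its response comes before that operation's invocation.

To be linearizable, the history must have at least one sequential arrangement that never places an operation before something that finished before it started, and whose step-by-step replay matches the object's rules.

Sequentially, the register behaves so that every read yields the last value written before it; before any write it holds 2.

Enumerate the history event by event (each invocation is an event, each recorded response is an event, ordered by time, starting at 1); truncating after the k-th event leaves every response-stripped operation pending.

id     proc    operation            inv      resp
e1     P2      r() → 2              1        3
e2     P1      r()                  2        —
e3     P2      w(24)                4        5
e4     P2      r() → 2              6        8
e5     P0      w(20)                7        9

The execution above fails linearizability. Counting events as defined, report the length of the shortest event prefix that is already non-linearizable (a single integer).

8

events 1..7 are linearizable; a witness order is e1, e2, e3:
1. e1 r() → 2, leaving value 2
2. e2 r() (pending, included), leaving value 2
3. e3 w(24), leaving value 24
with event 8 included (e4 responding at time 8), all real-time-consistent orders fail
no completion choice of the 2 pending operations (e2, e5) rescues it — every subset was tried
sample order e1, e3, e4 (pending dropped) stalls at step 3 — e4 r() → 2 has no legal effect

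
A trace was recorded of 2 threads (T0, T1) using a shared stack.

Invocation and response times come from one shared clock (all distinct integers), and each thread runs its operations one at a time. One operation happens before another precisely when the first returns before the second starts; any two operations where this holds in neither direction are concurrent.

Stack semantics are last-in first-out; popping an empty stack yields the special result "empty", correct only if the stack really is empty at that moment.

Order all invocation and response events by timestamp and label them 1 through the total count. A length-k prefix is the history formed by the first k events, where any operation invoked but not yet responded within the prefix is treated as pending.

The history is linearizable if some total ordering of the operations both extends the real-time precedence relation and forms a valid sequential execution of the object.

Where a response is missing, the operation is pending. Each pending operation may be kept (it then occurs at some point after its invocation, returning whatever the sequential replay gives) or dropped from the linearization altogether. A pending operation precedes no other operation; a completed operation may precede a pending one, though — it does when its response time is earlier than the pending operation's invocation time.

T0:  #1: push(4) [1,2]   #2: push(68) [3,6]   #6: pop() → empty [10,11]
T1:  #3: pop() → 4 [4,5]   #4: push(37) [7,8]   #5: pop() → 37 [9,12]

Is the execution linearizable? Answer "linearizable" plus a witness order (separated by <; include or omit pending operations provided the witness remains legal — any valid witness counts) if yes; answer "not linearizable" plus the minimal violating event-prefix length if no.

not linearizable — minimal violating prefix: 11 events

already the first 11 events (up to #6's response at time 11) admit no linearization; the first 10 still do
all 2 real-time-respecting orders fail — 5 completed stack operations, no legal replay
include/drop combinations of the 1 pending operation (#5) were all tried; none helps
one such order, #1, #2, #3, #4, #6 (pending dropped), breaks at step 3 where #3 pop() → 4 is illegal
one such order, #1, #3, #2, #4, #6 (pending dropped), breaks at step 5 where #6 pop() → empty is illegal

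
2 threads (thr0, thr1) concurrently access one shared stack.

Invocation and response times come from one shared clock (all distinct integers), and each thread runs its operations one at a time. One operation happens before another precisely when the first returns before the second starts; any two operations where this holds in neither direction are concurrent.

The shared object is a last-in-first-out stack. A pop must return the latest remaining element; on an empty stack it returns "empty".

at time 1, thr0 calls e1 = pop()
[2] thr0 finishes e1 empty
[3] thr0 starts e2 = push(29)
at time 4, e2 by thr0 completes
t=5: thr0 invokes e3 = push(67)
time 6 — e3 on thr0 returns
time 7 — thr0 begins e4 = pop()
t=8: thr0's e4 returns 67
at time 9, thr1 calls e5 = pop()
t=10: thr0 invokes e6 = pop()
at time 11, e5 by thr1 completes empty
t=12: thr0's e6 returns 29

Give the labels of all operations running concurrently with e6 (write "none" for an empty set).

overlap test against e6 [10,12]: concurrent iff the interval meets 10..12
e1 [1,2]: before
e2 [3,4]: before
e3 [5,6]: before
e4 [7,8]: before
e5 [9,11]: concurrent

e5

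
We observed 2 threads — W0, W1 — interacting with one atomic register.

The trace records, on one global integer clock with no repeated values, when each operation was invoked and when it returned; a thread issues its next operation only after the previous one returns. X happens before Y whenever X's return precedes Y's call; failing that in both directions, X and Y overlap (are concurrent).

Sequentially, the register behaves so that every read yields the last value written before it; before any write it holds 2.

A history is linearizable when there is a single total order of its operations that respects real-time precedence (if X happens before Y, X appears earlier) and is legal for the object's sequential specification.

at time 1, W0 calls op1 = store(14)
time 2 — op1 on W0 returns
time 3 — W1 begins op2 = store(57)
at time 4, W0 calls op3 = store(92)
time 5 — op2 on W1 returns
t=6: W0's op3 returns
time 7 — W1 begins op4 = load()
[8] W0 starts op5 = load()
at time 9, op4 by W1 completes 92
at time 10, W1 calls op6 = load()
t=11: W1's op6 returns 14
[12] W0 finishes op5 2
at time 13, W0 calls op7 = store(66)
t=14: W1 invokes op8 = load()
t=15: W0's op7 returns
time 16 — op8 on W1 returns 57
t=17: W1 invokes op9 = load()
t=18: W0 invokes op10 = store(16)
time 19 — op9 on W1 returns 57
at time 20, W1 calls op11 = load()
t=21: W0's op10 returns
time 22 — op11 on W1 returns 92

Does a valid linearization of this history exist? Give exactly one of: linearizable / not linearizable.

already the first 11 events (up to op6's response at time 11) admit no linearization; the first 10 still do
real-time-consistent orders of the 5 completed operations: 2 — all fail the atomic register replay
no escape via the 1 pending operation (op5): every completion choice fails
sample order op1, op2, op3, op4, op6 (pending dropped) stalls at step 5 — op6 load() → 14 has no legal effect
sample order op1, op3, op2, op4, op6 (pending dropped) stalls at step 4 — op4 load() → 92 has no legal effect

not linearizable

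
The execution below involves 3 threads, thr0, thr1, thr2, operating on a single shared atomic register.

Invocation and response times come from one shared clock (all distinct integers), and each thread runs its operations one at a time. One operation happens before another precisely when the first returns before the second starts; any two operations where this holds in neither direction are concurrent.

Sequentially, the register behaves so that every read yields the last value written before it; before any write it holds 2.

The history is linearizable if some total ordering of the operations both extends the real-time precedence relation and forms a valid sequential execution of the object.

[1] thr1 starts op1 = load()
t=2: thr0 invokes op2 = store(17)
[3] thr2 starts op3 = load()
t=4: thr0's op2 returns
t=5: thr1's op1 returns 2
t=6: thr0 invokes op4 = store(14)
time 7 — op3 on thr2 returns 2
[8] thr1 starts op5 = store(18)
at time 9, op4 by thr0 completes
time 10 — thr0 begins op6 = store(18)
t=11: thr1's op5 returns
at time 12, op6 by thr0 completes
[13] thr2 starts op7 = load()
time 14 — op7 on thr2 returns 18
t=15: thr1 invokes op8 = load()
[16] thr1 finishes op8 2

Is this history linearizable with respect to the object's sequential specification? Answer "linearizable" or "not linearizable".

not linearizable

already the first 16 events (up to op8's response at time 16) admit no linearization; the first 15 still do
checked exhaustively: 22 real-time-consistent orders of 8 completed operations, zero legal atomic register replays
for example op1, op2, op3, op4, op5, op6, op7, op8 fails at step 3: op3 load() → 2 is not legal there
for example op1, op2, op3, op4, op6, op5, op7, op8 fails at step 3: op3 load() → 2 is not legal there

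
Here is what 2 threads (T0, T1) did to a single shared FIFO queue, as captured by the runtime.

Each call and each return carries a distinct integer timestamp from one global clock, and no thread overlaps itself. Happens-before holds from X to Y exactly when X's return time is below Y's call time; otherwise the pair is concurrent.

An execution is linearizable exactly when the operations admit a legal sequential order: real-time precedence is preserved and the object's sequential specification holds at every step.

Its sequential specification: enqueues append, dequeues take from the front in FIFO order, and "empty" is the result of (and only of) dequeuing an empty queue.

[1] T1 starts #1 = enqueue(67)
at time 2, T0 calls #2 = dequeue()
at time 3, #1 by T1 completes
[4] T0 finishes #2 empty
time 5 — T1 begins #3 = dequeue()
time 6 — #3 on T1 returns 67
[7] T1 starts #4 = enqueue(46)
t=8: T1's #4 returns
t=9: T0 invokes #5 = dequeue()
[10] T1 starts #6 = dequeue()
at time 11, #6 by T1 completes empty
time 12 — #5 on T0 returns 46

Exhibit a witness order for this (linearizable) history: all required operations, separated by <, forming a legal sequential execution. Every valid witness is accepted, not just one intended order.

#2 < #1 < #3 < #4 < #5 < #6

step 1: #2 dequeue() → empty — queue <>
step 2: #1 enqueue(67) — queue <67>
step 3: #3 dequeue() → 67 — queue <>
step 4: #4 enqueue(46) — queue <46>
step 5: #5 dequeue() → 46 — queue <>
step 6: #6 dequeue() → empty — queue <>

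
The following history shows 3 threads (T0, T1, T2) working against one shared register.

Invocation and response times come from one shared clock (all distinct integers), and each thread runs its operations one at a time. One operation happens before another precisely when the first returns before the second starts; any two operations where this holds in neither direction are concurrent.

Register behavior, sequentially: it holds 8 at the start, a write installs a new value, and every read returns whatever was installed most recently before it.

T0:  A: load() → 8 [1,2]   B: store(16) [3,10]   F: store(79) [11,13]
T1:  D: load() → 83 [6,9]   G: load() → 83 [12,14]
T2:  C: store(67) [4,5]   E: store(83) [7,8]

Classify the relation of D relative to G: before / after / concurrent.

before

D spans [6,9], G spans [12,14]
resp(D)=9 < inv(G)=12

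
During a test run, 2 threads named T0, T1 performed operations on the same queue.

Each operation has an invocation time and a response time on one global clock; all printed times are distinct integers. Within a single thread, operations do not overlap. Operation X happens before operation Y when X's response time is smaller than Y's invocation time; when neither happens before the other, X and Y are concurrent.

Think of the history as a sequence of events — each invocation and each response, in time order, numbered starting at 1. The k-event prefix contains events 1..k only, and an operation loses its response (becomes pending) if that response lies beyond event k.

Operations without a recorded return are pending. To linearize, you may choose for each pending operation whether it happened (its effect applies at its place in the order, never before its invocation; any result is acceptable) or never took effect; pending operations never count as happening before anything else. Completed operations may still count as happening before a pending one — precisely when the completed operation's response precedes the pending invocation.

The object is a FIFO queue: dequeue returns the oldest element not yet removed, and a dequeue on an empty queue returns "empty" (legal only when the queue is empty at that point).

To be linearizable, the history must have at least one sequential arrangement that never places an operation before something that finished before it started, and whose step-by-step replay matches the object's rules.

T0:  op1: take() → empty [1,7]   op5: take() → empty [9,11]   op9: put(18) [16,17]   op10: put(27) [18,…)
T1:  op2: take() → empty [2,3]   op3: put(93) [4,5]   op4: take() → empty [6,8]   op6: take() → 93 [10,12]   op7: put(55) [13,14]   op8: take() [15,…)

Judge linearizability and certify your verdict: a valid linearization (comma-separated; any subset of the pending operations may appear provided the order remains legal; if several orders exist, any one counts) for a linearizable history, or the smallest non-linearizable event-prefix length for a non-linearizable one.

not linearizable — minimal violating prefix: 8 events

events 1..7 are fine; event 8 — the response of op4 at time 8 — makes the prefix non-linearizable
every one of the 4 real-time-consistent orders over 4 completed queue ops fails the sequential spec
e.g. op1, op2, op3, op4: illegal at step 4, since op4 take() → empty cannot apply there
e.g. op2, op1, op3, op4: illegal at step 4, since op4 take() → empty cannot apply there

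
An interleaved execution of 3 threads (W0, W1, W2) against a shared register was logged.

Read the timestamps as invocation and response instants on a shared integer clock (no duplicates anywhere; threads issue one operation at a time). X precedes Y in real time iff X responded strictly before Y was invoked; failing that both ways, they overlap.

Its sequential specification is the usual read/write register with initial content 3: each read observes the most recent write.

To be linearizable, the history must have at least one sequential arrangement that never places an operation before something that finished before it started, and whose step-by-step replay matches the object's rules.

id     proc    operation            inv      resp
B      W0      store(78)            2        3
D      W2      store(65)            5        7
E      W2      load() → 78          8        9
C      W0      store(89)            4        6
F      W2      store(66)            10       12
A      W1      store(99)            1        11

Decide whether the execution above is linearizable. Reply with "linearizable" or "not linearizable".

not linearizable

prefix check: 1..8 passes, 1..9 fails once E's time-9 response joins
no legal order exists: 2 real-time-consistent candidates over 4 completed register operations, all rejected
every completion of the 1 pending operation (A) was checked; none linearizes
take B, C, D, E (pending dropped): step 4 already fails, because E load() → 78 cannot occur there
take B, D, C, E (pending dropped): step 4 already fails, because E load() → 78 cannot occur there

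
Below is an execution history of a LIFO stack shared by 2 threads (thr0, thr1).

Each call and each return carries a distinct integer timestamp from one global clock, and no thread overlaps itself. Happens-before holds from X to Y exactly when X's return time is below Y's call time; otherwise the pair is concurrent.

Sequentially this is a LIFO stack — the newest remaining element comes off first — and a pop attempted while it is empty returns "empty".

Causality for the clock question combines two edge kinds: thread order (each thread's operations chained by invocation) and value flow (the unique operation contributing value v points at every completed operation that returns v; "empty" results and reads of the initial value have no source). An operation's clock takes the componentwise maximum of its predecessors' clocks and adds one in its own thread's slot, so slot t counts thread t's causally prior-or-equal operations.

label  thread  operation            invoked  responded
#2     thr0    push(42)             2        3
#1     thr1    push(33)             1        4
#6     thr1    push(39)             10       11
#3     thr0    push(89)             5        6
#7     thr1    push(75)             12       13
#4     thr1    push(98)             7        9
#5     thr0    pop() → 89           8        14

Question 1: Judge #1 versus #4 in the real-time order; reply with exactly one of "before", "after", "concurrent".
#1 spans [1,4], #4 spans [7,9]
resp(#1)=4 < inv(#4)=7

before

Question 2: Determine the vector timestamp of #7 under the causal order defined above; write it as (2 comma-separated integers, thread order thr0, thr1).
#1, invoked 1, has no incoming edges; only thr1's bump applies → (0, 1)
#2, invoked 2, has no incoming edges; only thr0's bump applies → (1, 0)
merge at #4 (invoked 7): VC(#1)=(0, 1), own-thread bump on thr1 → (0, 2)
merge at #3 (invoked 5): VC(#2)=(1, 0), own-thread bump on thr0 → (2, 0)
merge at #6 (invoked 10): VC(#4)=(0, 2), own-thread bump on thr1 → (0, 3)
merge at #5 (invoked 8): VC(#3)=(2, 0), own-thread bump on thr0 → (3, 0)
merge at #7 (invoked 12): VC(#6)=(0, 3), own-thread bump on thr1 → (0, 4)
target: VC(#7) = (0, 4)

(0, 4)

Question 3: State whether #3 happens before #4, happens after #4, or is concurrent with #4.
#3 spans [5,6], #4 spans [7,9]
resp(#3)=6 < inv(#4)=7

before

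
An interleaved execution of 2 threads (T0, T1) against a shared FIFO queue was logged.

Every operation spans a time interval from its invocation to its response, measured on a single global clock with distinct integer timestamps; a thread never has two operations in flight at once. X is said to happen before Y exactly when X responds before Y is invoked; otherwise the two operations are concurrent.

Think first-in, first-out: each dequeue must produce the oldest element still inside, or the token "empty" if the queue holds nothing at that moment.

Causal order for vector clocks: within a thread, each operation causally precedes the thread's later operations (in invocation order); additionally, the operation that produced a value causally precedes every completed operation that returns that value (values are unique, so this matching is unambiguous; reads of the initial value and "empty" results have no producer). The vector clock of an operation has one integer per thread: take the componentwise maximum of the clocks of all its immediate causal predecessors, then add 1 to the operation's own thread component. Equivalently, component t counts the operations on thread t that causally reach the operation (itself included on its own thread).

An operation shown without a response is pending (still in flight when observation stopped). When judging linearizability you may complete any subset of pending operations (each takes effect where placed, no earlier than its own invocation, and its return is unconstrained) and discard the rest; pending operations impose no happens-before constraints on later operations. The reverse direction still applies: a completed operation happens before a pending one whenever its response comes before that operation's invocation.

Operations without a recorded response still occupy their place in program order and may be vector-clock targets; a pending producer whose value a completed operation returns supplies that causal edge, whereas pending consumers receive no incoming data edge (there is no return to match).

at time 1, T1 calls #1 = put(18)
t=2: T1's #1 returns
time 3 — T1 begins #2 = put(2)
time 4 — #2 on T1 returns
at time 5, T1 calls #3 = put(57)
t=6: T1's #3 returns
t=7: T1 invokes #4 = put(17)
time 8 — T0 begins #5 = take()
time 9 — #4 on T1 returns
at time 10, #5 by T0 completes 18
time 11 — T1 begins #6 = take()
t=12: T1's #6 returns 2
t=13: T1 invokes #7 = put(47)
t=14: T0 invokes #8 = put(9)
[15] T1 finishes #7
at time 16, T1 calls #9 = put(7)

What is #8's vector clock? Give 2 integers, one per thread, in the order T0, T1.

(2, 1)

invoked at 1, #1 has no predecessors; its own T1 bump gives (0, 1)
VC(#2, invoked at 3): max of VC(#1)=(0, 1), then +1 on thread T1 → (0, 2)
VC(#5, invoked at 8): max of VC(#1)=(0, 1), then +1 on thread T0 → (1, 1)
VC(#3, invoked at 5): max of VC(#2)=(0, 2), then +1 on thread T1 → (0, 3)
VC(#8, invoked at 14): max of VC(#5)=(1, 1), then +1 on thread T0 → (2, 1)
VC(#4, invoked at 7): max of VC(#3)=(0, 3), then +1 on thread T1 → (0, 4)
VC(#6, invoked at 11): max of VC(#2)=(0, 2), VC(#4)=(0, 4), then +1 on thread T1 → (0, 5)
VC(#7, invoked at 13): max of VC(#6)=(0, 5), then +1 on thread T1 → (0, 6)
VC(#9, invoked at 16): max of VC(#7)=(0, 6), then +1 on thread T1 → (0, 7)
target: VC(#8) = (2, 1)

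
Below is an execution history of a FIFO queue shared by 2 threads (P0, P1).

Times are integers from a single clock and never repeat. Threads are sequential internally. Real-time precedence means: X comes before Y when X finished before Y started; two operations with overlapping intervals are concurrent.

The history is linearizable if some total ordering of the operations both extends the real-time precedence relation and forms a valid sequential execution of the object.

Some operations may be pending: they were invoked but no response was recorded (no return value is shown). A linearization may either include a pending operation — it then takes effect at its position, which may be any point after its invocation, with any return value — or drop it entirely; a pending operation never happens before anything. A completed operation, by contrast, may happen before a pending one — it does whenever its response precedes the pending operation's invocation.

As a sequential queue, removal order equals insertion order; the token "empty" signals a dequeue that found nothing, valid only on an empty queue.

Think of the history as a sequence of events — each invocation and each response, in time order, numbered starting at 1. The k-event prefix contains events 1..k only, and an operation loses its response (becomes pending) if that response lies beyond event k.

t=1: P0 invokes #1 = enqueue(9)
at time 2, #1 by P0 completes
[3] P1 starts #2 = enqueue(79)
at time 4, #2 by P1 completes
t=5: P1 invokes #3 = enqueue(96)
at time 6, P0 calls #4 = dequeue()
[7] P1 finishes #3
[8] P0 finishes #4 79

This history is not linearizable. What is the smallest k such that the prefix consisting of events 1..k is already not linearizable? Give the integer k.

8

events 1..7 are still linearizable — one witness is #1, #2, #3:
after step 1 (#1 enqueue(9)): queue <9>
after step 2 (#2 enqueue(79)): queue <9,79>
after step 3 (#3 enqueue(96)): queue <9,79,96>
at event 8 (#4's time-8 response) nothing linearizes any more
e.g. #1, #2, #3, #4: illegal at step 4, since #4 dequeue() → 79 cannot apply there
e.g. #1, #2, #4, #3: illegal at step 3, since #4 dequeue() → 79 cannot apply there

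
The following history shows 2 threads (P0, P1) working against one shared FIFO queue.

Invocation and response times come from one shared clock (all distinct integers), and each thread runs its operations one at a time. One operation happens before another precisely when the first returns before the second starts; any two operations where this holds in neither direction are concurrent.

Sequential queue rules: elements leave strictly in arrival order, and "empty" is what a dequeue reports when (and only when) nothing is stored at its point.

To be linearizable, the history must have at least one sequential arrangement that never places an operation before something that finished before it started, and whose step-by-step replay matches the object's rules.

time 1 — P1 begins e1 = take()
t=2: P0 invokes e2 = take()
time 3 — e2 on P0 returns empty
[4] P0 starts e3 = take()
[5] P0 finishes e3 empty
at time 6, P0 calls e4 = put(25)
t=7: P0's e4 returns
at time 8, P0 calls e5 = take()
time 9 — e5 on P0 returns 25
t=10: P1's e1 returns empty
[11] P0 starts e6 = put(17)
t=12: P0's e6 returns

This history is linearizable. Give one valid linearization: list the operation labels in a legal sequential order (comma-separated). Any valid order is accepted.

step 1: e1 take() → empty — queue <>
step 2: e2 take() → empty — queue <>
step 3: e3 take() → empty — queue <>
step 4: e4 put(25) — queue <25>
step 5: e5 take() → 25 — queue <>
step 6: e6 put(17) — queue <17>

e1, e2, e3, e4, e5, e6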